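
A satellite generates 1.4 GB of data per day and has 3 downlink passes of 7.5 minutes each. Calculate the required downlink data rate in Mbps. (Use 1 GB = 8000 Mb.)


total contact time = 3 * 7.5 * 60 = 1350.0000 s
data = 1.4 GB = 11200.0000 Mb
rate = 11200.0000 / 1350.0000 = 8.2963 Mbps

8.2963 Mbps


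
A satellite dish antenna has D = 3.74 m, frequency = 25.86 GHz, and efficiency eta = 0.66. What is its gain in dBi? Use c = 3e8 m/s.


lambda = c/f = 3e8 / 2.586e+10 = 0.01160093 m
G = eta*(pi*D/lambda)^2 = 0.66*(pi*3.74/0.01160093)^2
G = 677019.8730 (linear)
G = 10*log10(677019.8730) = 58.3060 dBi

58.3060 dBi


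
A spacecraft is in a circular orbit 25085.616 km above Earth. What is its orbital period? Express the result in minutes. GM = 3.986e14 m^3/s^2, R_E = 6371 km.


r = 31456.6160 km = 3.1456616e+07 m
T = 2*pi*sqrt(r^3/mu) = 2*pi*sqrt(3.1126909e+22 / 3.986e14)
T = 55523.8053 s = 925.3968 min

925.3968 minutes


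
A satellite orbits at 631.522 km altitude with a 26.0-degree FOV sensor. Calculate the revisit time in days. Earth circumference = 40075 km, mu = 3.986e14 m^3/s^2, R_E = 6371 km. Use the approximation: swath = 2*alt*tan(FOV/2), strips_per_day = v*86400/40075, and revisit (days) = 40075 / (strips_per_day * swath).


swath = 2*631.522*tan(0.2268928) = 291.5967 km
v = sqrt(mu/r) = 7544.6901 m/s = 7.5447 km/s
strips/day = v*86400/40075 = 7.5447*86400/40075 = 16.2660
coverage/day = strips * swath = 16.2660 * 291.5967 = 4743.1209 km
revisit = 40075 / 4743.1209 = 8.4491 days

8.4491 days


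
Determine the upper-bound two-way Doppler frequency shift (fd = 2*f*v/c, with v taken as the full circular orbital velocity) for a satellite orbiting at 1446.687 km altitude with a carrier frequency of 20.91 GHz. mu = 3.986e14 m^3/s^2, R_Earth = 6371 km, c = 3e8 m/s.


r = 7.817687e+06 m
v = sqrt(mu/r) = 7140.5145 m/s (worst-case radial velocity)
f = 20.91 GHz = 2.091e+10 Hz
fd = 2*f*v/c = 2*2.091e+10*7140.5145/3.0e+08
fd = 995387.7272 Hz

995387.7272 Hz


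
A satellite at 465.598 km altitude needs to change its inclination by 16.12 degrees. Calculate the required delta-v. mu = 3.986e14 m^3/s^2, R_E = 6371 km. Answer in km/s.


r = 6836.5980 km = 6.836598e+06 m
V = sqrt(mu/r) = 7635.6959 m/s
di = 16.12 deg = 0.2813471 rad
dV = 2*V*sin(di/2) = 2*7635.6959*sin(0.1406735)
dV = 2141.2023 m/s = 2.1412 km/s

2.1412 km/s


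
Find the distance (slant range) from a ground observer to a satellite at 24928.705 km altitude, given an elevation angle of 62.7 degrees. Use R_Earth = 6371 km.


h = 24928.705 km, el = 62.7 deg
d = -R_E*sin(el) + sqrt((R_E*sin(el))^2 + 2*R_E*h + h^2)
d = -6371.0000*sin(1.0943) + sqrt((6371.0000*0.8886172)^2 + 2*6371.0000*24928.705 + 24928.705^2)
d = 25501.6285 km

25501.6285 km


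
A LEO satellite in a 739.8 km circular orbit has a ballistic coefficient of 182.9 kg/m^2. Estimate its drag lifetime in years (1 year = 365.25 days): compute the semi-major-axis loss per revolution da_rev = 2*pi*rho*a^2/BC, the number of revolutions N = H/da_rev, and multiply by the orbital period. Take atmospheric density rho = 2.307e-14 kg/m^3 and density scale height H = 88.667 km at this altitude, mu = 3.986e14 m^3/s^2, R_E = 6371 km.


a = R_E + alt = 7110.8000 km = 7.1108e+06 m
da_rev = 2*pi*rho*a^2/BC = 2*pi*2.307e-14*(7.1108e+06)^2/182.9 = 0.0400728919 m per revolution
N = H/da_rev = 88667.0000 m / 0.0400728919 m = 2.2126429e+06 revolutions
P = 2*pi*sqrt(a^3/mu) = 5967.4518 s
lifetime = N*P = 2.2126429e+06 * 5967.4518 = 1.320384e+10 s = 152822.2199 days
years = 152822.2199 / 365.25 = 418.4044 years

418.4044 years


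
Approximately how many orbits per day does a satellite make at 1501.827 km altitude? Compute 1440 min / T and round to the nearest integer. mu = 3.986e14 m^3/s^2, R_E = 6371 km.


r = 7.872827e+06 m
T = 2*pi*sqrt(r^3/mu) = 6951.9603 s = 115.8660 min
revs/day = 1440 / 115.8660 = 12.4281
Rounded: 12 revolutions per day

12 revolutions per day


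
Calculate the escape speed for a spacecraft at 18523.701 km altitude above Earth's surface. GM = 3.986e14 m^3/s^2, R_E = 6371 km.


r = 6371.0 + 18523.701 = 24894.7010 km = 2.4894701e+07 m
v_esc = sqrt(2*mu/r) = sqrt(2*3.986e14 / 2.4894701e+07)
v_esc = 5658.8761 m/s = 5.6589 km/s

5.6589 km/s


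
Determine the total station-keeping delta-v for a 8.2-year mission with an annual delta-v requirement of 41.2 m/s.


dV = rate * years = 41.2 * 8.2
dV = 337.8400 m/s

337.8400 m/s


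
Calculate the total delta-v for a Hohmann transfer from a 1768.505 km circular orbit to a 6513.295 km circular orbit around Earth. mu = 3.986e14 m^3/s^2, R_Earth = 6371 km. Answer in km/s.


r1 = 8139.5050 km = 8.139505e+06 m
r2 = 12884.2950 km = 1.2884295e+07 m
dv1 = sqrt(mu/r1)*(sqrt(2*r2/(r1+r2)) - 1) = 749.5296 m/s
dv2 = sqrt(mu/r2)*(1 - sqrt(2*r1/(r1+r2))) = 667.7250 m/s
total dv = |dv1| + |dv2| = 749.5296 + 667.7250 = 1417.2545 m/s = 1.4173 km/s

1.4173 km/s


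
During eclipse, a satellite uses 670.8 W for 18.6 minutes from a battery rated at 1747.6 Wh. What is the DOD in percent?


E_used = P * t / 60 = 670.8 * 18.6 / 60 = 207.9480 Wh
DOD = E_used / E_total * 100 = 207.9480 / 1747.6 * 100
DOD = 11.8991 %

11.8991 %


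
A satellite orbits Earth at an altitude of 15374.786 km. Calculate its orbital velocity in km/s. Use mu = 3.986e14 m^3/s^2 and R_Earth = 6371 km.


r = R_E + alt = 6371.0 + 15374.786 = 21745.7860 km = 2.1745786e+07 m
v = sqrt(mu/r) = sqrt(3.986e14 / 2.1745786e+07) = 4281.3535 m/s = 4.2814 km/s

4.2814 km/s


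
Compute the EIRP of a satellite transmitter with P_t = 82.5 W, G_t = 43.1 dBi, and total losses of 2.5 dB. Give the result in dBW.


Pt = 82.5 W = 19.1645 dBW
EIRP = Pt_dBW + Gt - losses = 19.1645 + 43.1 - 2.5 = 59.7645 dBW

59.7645 dBW


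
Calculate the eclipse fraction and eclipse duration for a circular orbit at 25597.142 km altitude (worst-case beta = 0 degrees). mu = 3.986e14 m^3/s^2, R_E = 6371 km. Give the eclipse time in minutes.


r = 31968.1420 km
T = 948.0605 min
Eclipse fraction = arcsin(R_E/r)/pi = arcsin(6371.0000/31968.1420)/pi
= arcsin(0.1992922)/pi = 0.06386427
Eclipse duration = 0.06386427 * 948.0605 = 60.5472 min

60.5472 minutes


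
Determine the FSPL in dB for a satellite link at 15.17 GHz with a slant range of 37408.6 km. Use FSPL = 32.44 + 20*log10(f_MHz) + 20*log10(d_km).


f = 15.17 GHz = 15170.0000 MHz
d = 37408.6 km
FSPL = 32.44 + 20*log10(15170.0000) + 20*log10(37408.6)
FSPL = 32.44 + 83.6197 + 91.4594
FSPL = 207.5191 dB

207.5191 dB


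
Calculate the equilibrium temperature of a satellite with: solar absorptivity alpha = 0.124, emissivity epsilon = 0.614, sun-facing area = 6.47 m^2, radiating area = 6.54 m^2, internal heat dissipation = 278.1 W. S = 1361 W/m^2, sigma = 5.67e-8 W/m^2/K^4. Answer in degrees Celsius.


Numerator = alpha*S*A_sun + Q_int = 0.124*1361*6.47 + 278.1 = 1370.0031 W
Denominator = eps*sigma*A_rad = 0.614*5.67e-8*6.54 = 2.2768225e-07 W/K^4
T^4 = 6.0171712e+09 K^4
T = 278.5147 K = 5.3647 C

5.3647 degrees Celsius


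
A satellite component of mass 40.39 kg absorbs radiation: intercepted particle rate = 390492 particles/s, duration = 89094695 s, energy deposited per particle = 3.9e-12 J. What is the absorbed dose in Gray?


Total energy deposited = rate * time * E_per
  = 390492 * 89094695 * 3.9e-12 = 135.6840 J
Dose = E_total / mass = 135.6840 / 40.39
Dose = 3.3593 Gy

3.3593 Gy


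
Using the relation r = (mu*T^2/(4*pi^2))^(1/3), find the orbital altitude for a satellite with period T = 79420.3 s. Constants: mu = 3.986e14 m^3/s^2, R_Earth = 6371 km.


T = 79420.3 s
r = (mu*T^2/(4*pi^2))^(1/3) = (3.986e14 * 79420.3^2 / (4*pi^2))^(1/3)
r = 3.9934373e+07 m = 39934.3728 km
alt = r - R_E = 39934.3728 - 6371 = 33563.3728 km

33563.3728 km


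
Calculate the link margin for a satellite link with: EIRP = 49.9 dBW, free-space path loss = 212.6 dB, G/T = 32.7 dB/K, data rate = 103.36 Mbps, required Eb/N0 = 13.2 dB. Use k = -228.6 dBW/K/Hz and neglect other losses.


C/N0 = EIRP - FSPL + G/T - k = 49.9 - 212.6 + 32.7 - (-228.6)
C/N0 = 98.6000 dB-Hz
R_b = 103.36 Mbps = 1.0336e+08 bps -> 10*log10(R_b) = 80.1435 dB-Hz
Eb/N0 = C/N0 - 10*log10(R_b) = 98.6000 - 80.1435 = 18.4565 dB
Margin = Eb/N0 - Eb/N0_req = 18.4565 - 13.2 = 5.2565 dB (link closes)

5.2565 dB


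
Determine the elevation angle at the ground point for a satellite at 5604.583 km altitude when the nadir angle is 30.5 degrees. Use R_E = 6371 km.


r = R_E + alt = 11975.5830 km
Law of sines in the satellite / Earth-center / ground-point triangle:
  sin(nadir)/R_E = sin(90 + el)/r  =>  cos(el) = (r/R_E)*sin(nadir)
cos(el) = (11975.5830 / 6371.0000) * sin(30.5 deg) = 0.954021
el = arccos(0.954021) = 17.4420 deg
(Earth-central angle = 90 - nadir - el = 42.0580 deg)

17.4420 degrees


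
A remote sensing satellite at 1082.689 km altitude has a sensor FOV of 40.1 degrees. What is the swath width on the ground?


FOV = 40.1 deg = 0.699877 rad
swath = 2 * alt * tan(FOV/2) = 2 * 1082.689 * tan(0.3499385)
swath = 2 * 1082.689 * 0.3649588
swath = 790.2738 km

790.2738 km


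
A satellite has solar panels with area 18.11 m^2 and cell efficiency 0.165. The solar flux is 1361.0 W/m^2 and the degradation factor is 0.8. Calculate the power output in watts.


P = area * eta * S * degradation
P = 18.11 * 0.165 * 1361.0 * 0.8
P = 3253.4977 W

3253.4977 W


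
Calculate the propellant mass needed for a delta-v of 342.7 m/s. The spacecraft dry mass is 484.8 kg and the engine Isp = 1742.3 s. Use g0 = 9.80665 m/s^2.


ve = Isp * g0 = 1742.3 * 9.80665 = 17086.126295 m/s
mass ratio = exp(dv/ve) = exp(342.7/17086.126295) = 1.02025971
m_prop = m_dry * (mr - 1) = 484.8 * (1.02025971 - 1)
m_prop = 9.8219 kg

9.8219 kg


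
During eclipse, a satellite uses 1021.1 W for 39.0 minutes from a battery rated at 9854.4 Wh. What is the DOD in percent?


E_used = P * t / 60 = 1021.1 * 39.0 / 60 = 663.7150 Wh
DOD = E_used / E_total * 100 = 663.7150 / 9854.4 * 100
DOD = 6.7352 %

6.7352 %


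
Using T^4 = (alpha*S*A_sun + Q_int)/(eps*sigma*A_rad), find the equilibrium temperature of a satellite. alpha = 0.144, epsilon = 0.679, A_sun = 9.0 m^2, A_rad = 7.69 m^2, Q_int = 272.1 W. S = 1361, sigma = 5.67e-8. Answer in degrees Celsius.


Numerator = alpha*S*A_sun + Q_int = 0.144*1361*9.0 + 272.1 = 2035.9560 W
Denominator = eps*sigma*A_rad = 0.679*5.67e-8*7.69 = 2.9605962e-07 W/K^4
T^4 = 6.8768447e+09 K^4
T = 287.9700 K = 14.8200 C

14.8200 degrees Celsius


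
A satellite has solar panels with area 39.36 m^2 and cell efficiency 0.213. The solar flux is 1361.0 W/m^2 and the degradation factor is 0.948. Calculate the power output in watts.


P = area * eta * S * degradation
P = 39.36 * 0.213 * 1361.0 * 0.948
P = 10816.8587 W

10816.8587 W


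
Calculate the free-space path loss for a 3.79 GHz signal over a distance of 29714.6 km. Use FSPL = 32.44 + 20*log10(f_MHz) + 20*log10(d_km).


f = 3.79 GHz = 3790.0000 MHz
d = 29714.6 km
FSPL = 32.44 + 20*log10(3790.0000) + 20*log10(29714.6)
FSPL = 32.44 + 71.5728 + 89.4594
FSPL = 193.4722 dB

193.4722 dB


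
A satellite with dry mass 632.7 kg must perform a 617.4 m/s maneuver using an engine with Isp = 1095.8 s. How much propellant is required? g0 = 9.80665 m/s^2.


ve = Isp * g0 = 1095.8 * 9.80665 = 10746.127070 m/s
mass ratio = exp(dv/ve) = exp(617.4/10746.127070) = 1.05913576
m_prop = m_dry * (mr - 1) = 632.7 * (1.05913576 - 1)
m_prop = 37.4152 kg

37.4152 kg


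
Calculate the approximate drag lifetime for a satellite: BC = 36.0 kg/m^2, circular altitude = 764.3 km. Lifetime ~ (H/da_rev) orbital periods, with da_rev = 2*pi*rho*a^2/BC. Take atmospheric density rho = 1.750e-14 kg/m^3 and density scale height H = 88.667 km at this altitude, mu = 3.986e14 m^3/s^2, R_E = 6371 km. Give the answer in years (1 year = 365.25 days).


a = R_E + alt = 7135.3000 km = 7.1353e+06 m
da_rev = 2*pi*rho*a^2/BC = 2*pi*1.750e-14*(7.1353e+06)^2/36.0 = 0.155503401 m per revolution
N = H/da_rev = 88667.0000 m / 0.155503401 m = 570193.3176 revolutions
P = 2*pi*sqrt(a^3/mu) = 5998.3193 s
lifetime = N*P = 570193.3176 * 5998.3193 = 3.4202016e+09 s = 39585.6662 days
years = 39585.6662 / 365.25 = 108.3796 years

108.3796 years


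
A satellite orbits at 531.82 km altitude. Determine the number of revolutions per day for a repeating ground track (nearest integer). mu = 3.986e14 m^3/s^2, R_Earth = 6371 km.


r = 6.90282e+06 m
T = 2*pi*sqrt(r^3/mu) = 5707.5673 s = 95.1261 min
revs/day = 1440 / 95.1261 = 15.1378
Rounded: 15 revolutions per day

15 revolutions per day


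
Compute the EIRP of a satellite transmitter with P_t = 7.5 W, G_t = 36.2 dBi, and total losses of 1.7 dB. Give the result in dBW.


Pt = 7.5 W = 8.7506 dBW
EIRP = Pt_dBW + Gt - losses = 8.7506 + 36.2 - 1.7 = 43.2506 dBW

43.2506 dBW


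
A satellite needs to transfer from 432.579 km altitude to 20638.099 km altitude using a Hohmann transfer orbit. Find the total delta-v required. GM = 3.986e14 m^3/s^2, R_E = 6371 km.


r1 = 6803.5790 km = 6.803579e+06 m
r2 = 27009.0990 km = 2.7009099e+07 m
dv1 = sqrt(mu/r1)*(sqrt(2*r2/(r1+r2)) - 1) = 2020.3349 m/s
dv2 = sqrt(mu/r2)*(1 - sqrt(2*r1/(r1+r2))) = 1404.6017 m/s
total dv = |dv1| + |dv2| = 2020.3349 + 1404.6017 = 3424.9365 m/s = 3.4249 km/s

3.4249 km/s


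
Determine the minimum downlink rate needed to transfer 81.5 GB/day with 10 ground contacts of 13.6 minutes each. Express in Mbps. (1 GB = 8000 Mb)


total contact time = 10 * 13.6 * 60 = 8160.0000 s
data = 81.5 GB = 652000.0000 Mb
rate = 652000.0000 / 8160.0000 = 79.9020 Mbps

79.9020 Mbps


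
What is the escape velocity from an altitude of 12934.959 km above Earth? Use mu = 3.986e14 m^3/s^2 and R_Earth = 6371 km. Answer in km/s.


r = 6371.0 + 12934.959 = 19305.9590 km = 1.9305959e+07 m
v_esc = sqrt(2*mu/r) = sqrt(2*3.986e14 / 1.9305959e+07)
v_esc = 6425.9591 m/s = 6.4260 km/s

6.4260 km/s


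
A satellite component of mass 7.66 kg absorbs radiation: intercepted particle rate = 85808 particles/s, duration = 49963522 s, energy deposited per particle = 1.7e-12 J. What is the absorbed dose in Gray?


Total energy deposited = rate * time * E_per
  = 85808 * 49963522 * 1.7e-12 = 7.2884 J
Dose = E_total / mass = 7.2884 / 7.66
Dose = 0.9514829 Gy

0.9515 Gy


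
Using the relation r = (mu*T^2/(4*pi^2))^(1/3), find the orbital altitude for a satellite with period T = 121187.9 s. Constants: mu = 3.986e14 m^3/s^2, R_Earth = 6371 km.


T = 121187.9 s
r = (mu*T^2/(4*pi^2))^(1/3) = (3.986e14 * 121187.9^2 / (4*pi^2))^(1/3)
r = 5.292961e+07 m = 52929.6098 km
alt = r - R_E = 52929.6098 - 6371 = 46558.6098 km

46558.6098 km


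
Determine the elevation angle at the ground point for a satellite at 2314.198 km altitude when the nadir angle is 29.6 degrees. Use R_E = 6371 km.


r = R_E + alt = 8685.1980 km
Law of sines in the satellite / Earth-center / ground-point triangle:
  sin(nadir)/R_E = sin(90 + el)/r  =>  cos(el) = (r/R_E)*sin(nadir)
cos(el) = (8685.1980 / 6371.0000) * sin(29.6 deg) = 0.673361
el = arccos(0.673361) = 47.6730 deg
(Earth-central angle = 90 - nadir - el = 12.7270 deg)

47.6730 degrees


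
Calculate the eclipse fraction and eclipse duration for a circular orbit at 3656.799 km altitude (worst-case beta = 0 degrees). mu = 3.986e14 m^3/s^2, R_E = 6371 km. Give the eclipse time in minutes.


r = 10027.7990 km
T = 166.5591 min
Eclipse fraction = arcsin(R_E/r)/pi = arcsin(6371.0000/10027.7990)/pi
= arcsin(0.6353338)/pi = 0.2191375
Eclipse duration = 0.2191375 * 166.5591 = 36.4993 min

36.4993 minutes


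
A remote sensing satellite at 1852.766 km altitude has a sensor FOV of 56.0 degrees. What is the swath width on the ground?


FOV = 56.0 deg = 0.9773844 rad
swath = 2 * alt * tan(FOV/2) = 2 * 1852.766 * tan(0.4886922)
swath = 2 * 1852.766 * 0.5317094
swath = 1970.2663 km

1970.2663 km


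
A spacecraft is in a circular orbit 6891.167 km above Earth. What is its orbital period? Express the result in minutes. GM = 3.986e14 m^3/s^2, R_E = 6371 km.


r = 13262.1670 km = 1.3262167e+07 m
T = 2*pi*sqrt(r^3/mu) = 2*pi*sqrt(2.3326172e+21 / 3.986e14)
T = 15199.6280 s = 253.3271 min

253.3271 minutes


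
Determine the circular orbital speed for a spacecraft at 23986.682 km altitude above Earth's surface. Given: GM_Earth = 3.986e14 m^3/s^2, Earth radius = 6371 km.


r = R_E + alt = 6371.0 + 23986.682 = 30357.6820 km = 3.0357682e+07 m
v = sqrt(mu/r) = sqrt(3.986e14 / 3.0357682e+07) = 3623.5507 m/s = 3.6236 km/s

3.6236 km/s


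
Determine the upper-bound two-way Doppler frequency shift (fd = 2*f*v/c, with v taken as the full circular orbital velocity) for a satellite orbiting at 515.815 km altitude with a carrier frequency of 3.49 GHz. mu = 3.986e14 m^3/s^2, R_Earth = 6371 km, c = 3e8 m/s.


r = 6.886815e+06 m
v = sqrt(mu/r) = 7607.8062 m/s (worst-case radial velocity)
f = 3.49 GHz = 3.49e+09 Hz
fd = 2*f*v/c = 2*3.49e+09*7607.8062/3.0e+08
fd = 177008.2901 Hz

177008.2901 Hz


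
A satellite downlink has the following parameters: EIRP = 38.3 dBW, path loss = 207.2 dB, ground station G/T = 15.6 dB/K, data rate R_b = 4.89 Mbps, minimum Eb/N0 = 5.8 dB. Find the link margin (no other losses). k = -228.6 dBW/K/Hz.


C/N0 = EIRP - FSPL + G/T - k = 38.3 - 207.2 + 15.6 - (-228.6)
C/N0 = 75.3000 dB-Hz
R_b = 4.89 Mbps = 4.89e+06 bps -> 10*log10(R_b) = 66.8931 dB-Hz
Eb/N0 = C/N0 - 10*log10(R_b) = 75.3000 - 66.8931 = 8.4069 dB
Margin = Eb/N0 - Eb/N0_req = 8.4069 - 5.8 = 2.6069 dB (link closes)

2.6069 dB


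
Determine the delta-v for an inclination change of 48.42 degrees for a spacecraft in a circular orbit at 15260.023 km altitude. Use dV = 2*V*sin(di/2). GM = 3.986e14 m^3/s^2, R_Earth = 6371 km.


r = 21631.0230 km = 2.1631023e+07 m
V = sqrt(mu/r) = 4292.6958 m/s
di = 48.42 deg = 0.8450884 rad
dV = 2*V*sin(di/2) = 2*4292.6958*sin(0.4225442)
dV = 3520.7165 m/s = 3.5207 km/s

3.5207 km/s


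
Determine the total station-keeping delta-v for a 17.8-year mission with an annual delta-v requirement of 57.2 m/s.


dV = rate * years = 57.2 * 17.8
dV = 1018.1600 m/s

1018.1600 m/s


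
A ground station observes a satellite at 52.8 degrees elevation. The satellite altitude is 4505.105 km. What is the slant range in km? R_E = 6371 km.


h = 4505.105 km, el = 52.8 deg
d = -R_E*sin(el) + sqrt((R_E*sin(el))^2 + 2*R_E*h + h^2)
d = -6371.0000*sin(0.9215338) + sqrt((6371.0000*0.7965299)^2 + 2*6371.0000*4505.105 + 4505.105^2)
d = 5096.4690 km

5096.4690 km


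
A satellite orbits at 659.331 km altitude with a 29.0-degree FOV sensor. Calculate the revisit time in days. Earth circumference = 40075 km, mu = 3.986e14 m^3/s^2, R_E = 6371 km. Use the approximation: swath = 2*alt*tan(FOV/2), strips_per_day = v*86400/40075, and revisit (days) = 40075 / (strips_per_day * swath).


swath = 2*659.331*tan(0.2530727) = 341.0292 km
v = sqrt(mu/r) = 7529.7535 m/s = 7.5298 km/s
strips/day = v*86400/40075 = 7.5298*86400/40075 = 16.2338
coverage/day = strips * swath = 16.2338 * 341.0292 = 5536.2095 km
revisit = 40075 / 5536.2095 = 7.2387 days

7.2387 days


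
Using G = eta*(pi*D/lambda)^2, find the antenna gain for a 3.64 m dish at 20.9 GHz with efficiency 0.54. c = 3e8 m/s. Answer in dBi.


lambda = c/f = 3e8 / 2.09e+10 = 0.01435407 m
G = eta*(pi*D/lambda)^2 = 0.54*(pi*3.64/0.01435407)^2
G = 342725.4342 (linear)
G = 10*log10(342725.4342) = 55.3495 dBi

55.3495 dBi


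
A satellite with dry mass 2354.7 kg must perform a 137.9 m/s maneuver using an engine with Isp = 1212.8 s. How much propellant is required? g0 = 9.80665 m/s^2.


ve = Isp * g0 = 1212.8 * 9.80665 = 11893.505120 m/s
mass ratio = exp(dv/ve) = exp(137.9/11893.505120) = 1.01166204
m_prop = m_dry * (mr - 1) = 2354.7 * (1.01166204 - 1)
m_prop = 27.4606 kg

27.4606 kg


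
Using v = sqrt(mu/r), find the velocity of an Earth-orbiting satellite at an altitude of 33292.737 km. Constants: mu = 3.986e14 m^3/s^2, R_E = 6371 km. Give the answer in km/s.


r = R_E + alt = 6371.0 + 33292.737 = 39663.7370 km = 3.9663737e+07 m
v = sqrt(mu/r) = sqrt(3.986e14 / 3.9663737e+07) = 3170.0918 m/s = 3.1701 km/s

3.1701 km/s


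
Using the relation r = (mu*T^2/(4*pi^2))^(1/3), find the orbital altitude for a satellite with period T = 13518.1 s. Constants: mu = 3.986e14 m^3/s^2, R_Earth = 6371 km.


T = 13518.1 s
r = (mu*T^2/(4*pi^2))^(1/3) = (3.986e14 * 13518.1^2 / (4*pi^2))^(1/3)
r = 1.2265058e+07 m = 12265.0585 km
alt = r - R_E = 12265.0585 - 6371 = 5894.0585 km

5894.0585 km


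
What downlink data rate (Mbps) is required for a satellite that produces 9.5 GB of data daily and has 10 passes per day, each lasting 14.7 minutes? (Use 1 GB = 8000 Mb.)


total contact time = 10 * 14.7 * 60 = 8820.0000 s
data = 9.5 GB = 76000.0000 Mb
rate = 76000.0000 / 8820.0000 = 8.6168 Mbps

8.6168 Mbps


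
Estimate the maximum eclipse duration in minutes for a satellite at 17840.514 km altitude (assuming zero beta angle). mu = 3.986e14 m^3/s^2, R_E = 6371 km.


r = 24211.5140 km
T = 624.8746 min
Eclipse fraction = arcsin(R_E/r)/pi = arcsin(6371.0000/24211.5140)/pi
= arcsin(0.2631393)/pi = 0.08475787
Eclipse duration = 0.08475787 * 624.8746 = 52.9630 min

52.9630 minutes


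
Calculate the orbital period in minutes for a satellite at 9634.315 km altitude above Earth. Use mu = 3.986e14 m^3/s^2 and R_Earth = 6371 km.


r = 16005.3150 km = 1.6005315e+07 m
T = 2*pi*sqrt(r^3/mu) = 2*pi*sqrt(4.1000833e+21 / 3.986e14)
T = 20151.5084 s = 335.8585 min

335.8585 minutes


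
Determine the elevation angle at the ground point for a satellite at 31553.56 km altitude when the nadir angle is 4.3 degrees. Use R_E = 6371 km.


r = R_E + alt = 37924.5600 km
Law of sines in the satellite / Earth-center / ground-point triangle:
  sin(nadir)/R_E = sin(90 + el)/r  =>  cos(el) = (r/R_E)*sin(nadir)
cos(el) = (37924.5600 / 6371.0000) * sin(4.3 deg) = 0.4463248
el = arccos(0.4463248) = 63.4919 deg
(Earth-central angle = 90 - nadir - el = 22.2081 deg)

63.4919 degrees


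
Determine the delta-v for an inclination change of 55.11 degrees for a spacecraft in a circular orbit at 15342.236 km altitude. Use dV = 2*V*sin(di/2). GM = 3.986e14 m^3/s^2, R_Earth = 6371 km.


r = 21713.2360 km = 2.1713236e+07 m
V = sqrt(mu/r) = 4284.5614 m/s
di = 55.11 deg = 0.961851 rad
dV = 2*V*sin(di/2) = 2*4284.5614*sin(0.4809255)
dV = 3964.0751 m/s = 3.9641 km/s

3.9641 km/s


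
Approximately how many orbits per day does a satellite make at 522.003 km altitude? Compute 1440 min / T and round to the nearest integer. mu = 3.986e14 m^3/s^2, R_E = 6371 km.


r = 6.893003e+06 m
T = 2*pi*sqrt(r^3/mu) = 5695.3960 s = 94.9233 min
revs/day = 1440 / 94.9233 = 15.1701
Rounded: 15 revolutions per day

15 revolutions per day


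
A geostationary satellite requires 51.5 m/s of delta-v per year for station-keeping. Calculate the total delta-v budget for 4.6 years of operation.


dV = rate * years = 51.5 * 4.6
dV = 236.9000 m/s

236.9000 m/s


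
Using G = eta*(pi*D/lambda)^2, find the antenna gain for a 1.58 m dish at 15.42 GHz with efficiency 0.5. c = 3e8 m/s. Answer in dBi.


lambda = c/f = 3e8 / 1.542e+10 = 0.01945525 m
G = eta*(pi*D/lambda)^2 = 0.5*(pi*1.58/0.01945525)^2
G = 32546.9399 (linear)
G = 10*log10(32546.9399) = 45.1251 dBi

45.1251 dBi


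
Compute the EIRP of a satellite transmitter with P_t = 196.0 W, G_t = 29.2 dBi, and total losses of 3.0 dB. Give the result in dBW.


Pt = 196.0 W = 22.9226 dBW
EIRP = Pt_dBW + Gt - losses = 22.9226 + 29.2 - 3.0 = 49.1226 dBW

49.1226 dBW


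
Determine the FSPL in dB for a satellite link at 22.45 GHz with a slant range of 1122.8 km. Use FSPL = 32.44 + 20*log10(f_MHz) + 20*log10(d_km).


f = 22.45 GHz = 22450.0000 MHz
d = 1122.8 km
FSPL = 32.44 + 20*log10(22450.0000) + 20*log10(1122.8)
FSPL = 32.44 + 87.0243 + 61.0060
FSPL = 180.4704 dB

180.4704 dB


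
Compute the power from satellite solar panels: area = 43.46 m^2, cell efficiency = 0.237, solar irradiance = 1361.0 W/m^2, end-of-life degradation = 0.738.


P = area * eta * S * degradation
P = 43.46 * 0.237 * 1361.0 * 0.738
P = 10345.5255 W

10345.5255 W


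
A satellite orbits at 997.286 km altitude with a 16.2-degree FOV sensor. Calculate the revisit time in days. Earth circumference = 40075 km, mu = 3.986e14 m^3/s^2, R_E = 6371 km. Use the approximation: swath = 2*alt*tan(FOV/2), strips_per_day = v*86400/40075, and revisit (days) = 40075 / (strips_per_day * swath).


swath = 2*997.286*tan(0.1413717) = 283.8696 km
v = sqrt(mu/r) = 7355.0463 m/s = 7.3550 km/s
strips/day = v*86400/40075 = 7.3550*86400/40075 = 15.8572
coverage/day = strips * swath = 15.8572 * 283.8696 = 4501.3684 km
revisit = 40075 / 4501.3684 = 8.9028 days

8.9028 days


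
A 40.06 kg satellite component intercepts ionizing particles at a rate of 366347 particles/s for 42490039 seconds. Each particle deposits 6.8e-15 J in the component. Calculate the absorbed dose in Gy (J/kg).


Total energy deposited = rate * time * E_per
  = 366347 * 42490039 * 6.8e-15 = 0.1058495 J
Dose = E_total / mass = 0.1058495 / 40.06
Dose = 0.002642273 Gy

0.0026 Gy


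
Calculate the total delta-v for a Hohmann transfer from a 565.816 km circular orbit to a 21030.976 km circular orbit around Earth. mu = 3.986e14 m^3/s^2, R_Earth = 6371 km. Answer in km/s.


r1 = 6936.8160 km = 6.936816e+06 m
r2 = 27401.9760 km = 2.7401976e+07 m
dv1 = sqrt(mu/r1)*(sqrt(2*r2/(r1+r2)) - 1) = 1996.0559 m/s
dv2 = sqrt(mu/r2)*(1 - sqrt(2*r1/(r1+r2))) = 1389.7077 m/s
total dv = |dv1| + |dv2| = 1996.0559 + 1389.7077 = 3385.7636 m/s = 3.3858 km/s

3.3858 km/s


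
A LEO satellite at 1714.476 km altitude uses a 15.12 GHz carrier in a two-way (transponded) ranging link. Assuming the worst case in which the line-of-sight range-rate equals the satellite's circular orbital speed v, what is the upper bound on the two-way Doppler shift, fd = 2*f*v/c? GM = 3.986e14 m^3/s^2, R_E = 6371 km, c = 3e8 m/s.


r = 8.085476e+06 m
v = sqrt(mu/r) = 7021.2729 m/s (worst-case radial velocity)
f = 15.12 GHz = 1.512e+10 Hz
fd = 2*f*v/c = 2*1.512e+10*7021.2729/3.0e+08
fd = 707744.3045 Hz

707744.3045 Hz


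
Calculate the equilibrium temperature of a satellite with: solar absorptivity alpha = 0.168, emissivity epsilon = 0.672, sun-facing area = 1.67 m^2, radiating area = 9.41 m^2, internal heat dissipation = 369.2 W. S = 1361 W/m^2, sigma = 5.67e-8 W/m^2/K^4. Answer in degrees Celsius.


Numerator = alpha*S*A_sun + Q_int = 0.168*1361*1.67 + 369.2 = 751.0422 W
Denominator = eps*sigma*A_rad = 0.672*5.67e-8*9.41 = 3.5854358e-07 W/K^4
T^4 = 2.0947026e+09 K^4
T = 213.9344 K = -59.2156 C

-59.2156 degrees Celsius


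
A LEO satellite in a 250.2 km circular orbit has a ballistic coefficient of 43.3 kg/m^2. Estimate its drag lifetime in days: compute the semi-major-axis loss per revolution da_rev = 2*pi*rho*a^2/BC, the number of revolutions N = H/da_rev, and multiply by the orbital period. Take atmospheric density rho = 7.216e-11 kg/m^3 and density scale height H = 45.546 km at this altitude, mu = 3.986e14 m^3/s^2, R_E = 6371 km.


a = R_E + alt = 6621.2000 km = 6.6212e+06 m
da_rev = 2*pi*rho*a^2/BC = 2*pi*7.216e-11*(6.6212e+06)^2/43.3 = 459.052027 m per revolution
N = H/da_rev = 45546.0000 m / 459.052027 m = 99.2175 revolutions
P = 2*pi*sqrt(a^3/mu) = 5361.8700 s
lifetime = N*P = 99.2175 * 5361.8700 = 531991.4019 s = 6.1573 days

6.1573 days


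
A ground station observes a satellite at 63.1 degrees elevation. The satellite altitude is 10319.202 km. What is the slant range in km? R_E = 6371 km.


h = 10319.202 km, el = 63.1 deg
d = -R_E*sin(el) + sqrt((R_E*sin(el))^2 + 2*R_E*h + h^2)
d = -6371.0000*sin(1.1013) + sqrt((6371.0000*0.8917975)^2 + 2*6371.0000*10319.202 + 10319.202^2)
d = 10757.7697 km

10757.7697 km


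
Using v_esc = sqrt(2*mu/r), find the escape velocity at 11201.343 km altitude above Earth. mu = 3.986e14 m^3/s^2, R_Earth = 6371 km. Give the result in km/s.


r = 6371.0 + 11201.343 = 17572.3430 km = 1.7572343e+07 m
v_esc = sqrt(2*mu/r) = sqrt(2*3.986e14 / 1.7572343e+07)
v_esc = 6735.4840 m/s = 6.7355 km/s

6.7355 km/s


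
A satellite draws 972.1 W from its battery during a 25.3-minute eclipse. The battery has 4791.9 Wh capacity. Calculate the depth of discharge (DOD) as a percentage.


E_used = P * t / 60 = 972.1 * 25.3 / 60 = 409.9022 Wh
DOD = E_used / E_total * 100 = 409.9022 / 4791.9 * 100
DOD = 8.5541 %

8.5541 %


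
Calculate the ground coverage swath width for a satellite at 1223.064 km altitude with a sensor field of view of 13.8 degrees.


FOV = 13.8 deg = 0.2408554 rad
swath = 2 * alt * tan(FOV/2) = 2 * 1223.064 * tan(0.1204277)
swath = 2 * 1223.064 * 0.1210133
swath = 296.0140 km

296.0140 km


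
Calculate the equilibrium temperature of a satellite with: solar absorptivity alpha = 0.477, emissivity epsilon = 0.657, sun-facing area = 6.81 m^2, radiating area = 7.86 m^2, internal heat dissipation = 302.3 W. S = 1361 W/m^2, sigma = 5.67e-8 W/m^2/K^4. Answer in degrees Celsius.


Numerator = alpha*S*A_sun + Q_int = 0.477*1361*6.81 + 302.3 = 4723.3316 W
Denominator = eps*sigma*A_rad = 0.657*5.67e-8*7.86 = 2.9279993e-07 W/K^4
T^4 = 1.6131601e+10 K^4
T = 356.3850 K = 83.2350 C

83.2350 degrees Celsius


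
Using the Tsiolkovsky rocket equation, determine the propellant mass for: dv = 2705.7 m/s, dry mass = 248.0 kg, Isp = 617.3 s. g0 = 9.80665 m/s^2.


ve = Isp * g0 = 617.3 * 9.80665 = 6053.645045 m/s
mass ratio = exp(dv/ve) = exp(2705.7/6053.645045) = 1.56354215
m_prop = m_dry * (mr - 1) = 248.0 * (1.56354215 - 1)
m_prop = 139.7585 kg

139.7585 kg


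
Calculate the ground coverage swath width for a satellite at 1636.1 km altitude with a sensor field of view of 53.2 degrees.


FOV = 53.2 deg = 0.9285152 rad
swath = 2 * alt * tan(FOV/2) = 2 * 1636.1 * tan(0.4642576)
swath = 2 * 1636.1 * 0.5007627
swath = 1638.5957 km

1638.5957 km


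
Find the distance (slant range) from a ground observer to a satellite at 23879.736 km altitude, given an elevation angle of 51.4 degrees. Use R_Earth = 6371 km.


h = 23879.736 km, el = 51.4 deg
d = -R_E*sin(el) + sqrt((R_E*sin(el))^2 + 2*R_E*h + h^2)
d = -6371.0000*sin(0.8970992) + sqrt((6371.0000*0.7815205)^2 + 2*6371.0000*23879.736 + 23879.736^2)
d = 25009.4058 km

25009.4058 km


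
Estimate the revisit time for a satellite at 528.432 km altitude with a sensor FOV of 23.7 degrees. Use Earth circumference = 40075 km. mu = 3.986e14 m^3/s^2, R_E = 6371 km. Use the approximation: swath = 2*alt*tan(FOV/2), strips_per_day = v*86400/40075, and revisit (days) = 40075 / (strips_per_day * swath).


swath = 2*528.432*tan(0.2068215) = 221.7531 km
v = sqrt(mu/r) = 7600.8468 m/s = 7.6008 km/s
strips/day = v*86400/40075 = 7.6008*86400/40075 = 16.3871
coverage/day = strips * swath = 16.3871 * 221.7531 = 3633.8911 km
revisit = 40075 / 3633.8911 = 11.0281 days

11.0281 days


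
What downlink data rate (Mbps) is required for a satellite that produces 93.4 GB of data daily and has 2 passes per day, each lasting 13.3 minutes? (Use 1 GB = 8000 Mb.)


total contact time = 2 * 13.3 * 60 = 1596.0000 s
data = 93.4 GB = 747200.0000 Mb
rate = 747200.0000 / 1596.0000 = 468.1704 Mbps

468.1704 Mbps


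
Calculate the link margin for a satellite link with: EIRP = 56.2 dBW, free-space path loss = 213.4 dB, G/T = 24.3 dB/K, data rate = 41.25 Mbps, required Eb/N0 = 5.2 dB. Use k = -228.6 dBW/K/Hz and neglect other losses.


C/N0 = EIRP - FSPL + G/T - k = 56.2 - 213.4 + 24.3 - (-228.6)
C/N0 = 95.7000 dB-Hz
R_b = 41.25 Mbps = 4.125e+07 bps -> 10*log10(R_b) = 76.1542 dB-Hz
Eb/N0 = C/N0 - 10*log10(R_b) = 95.7000 - 76.1542 = 19.5458 dB
Margin = Eb/N0 - Eb/N0_req = 19.5458 - 5.2 = 14.3458 dB (link closes)

14.3458 dB


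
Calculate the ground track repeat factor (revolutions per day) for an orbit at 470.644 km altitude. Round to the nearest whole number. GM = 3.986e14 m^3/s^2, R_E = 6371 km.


r = 6.841644e+06 m
T = 2*pi*sqrt(r^3/mu) = 5631.8610 s = 93.8644 min
revs/day = 1440 / 93.8644 = 15.3413
Rounded: 15 revolutions per day

15 revolutions per day


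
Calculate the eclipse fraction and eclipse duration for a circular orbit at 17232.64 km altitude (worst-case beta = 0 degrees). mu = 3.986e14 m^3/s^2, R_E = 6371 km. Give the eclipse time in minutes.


r = 23603.6400 km
T = 601.4900 min
Eclipse fraction = arcsin(R_E/r)/pi = arcsin(6371.0000/23603.6400)/pi
= arcsin(0.269916)/pi = 0.08699593
Eclipse duration = 0.08699593 * 601.4900 = 52.3272 min

52.3272 minutes


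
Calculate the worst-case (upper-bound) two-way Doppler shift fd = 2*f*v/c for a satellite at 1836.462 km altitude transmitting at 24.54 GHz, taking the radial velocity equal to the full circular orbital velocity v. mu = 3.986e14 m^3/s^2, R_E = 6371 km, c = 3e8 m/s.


r = 8.207462e+06 m
v = sqrt(mu/r) = 6968.8996 m/s (worst-case radial velocity)
f = 24.54 GHz = 2.454e+10 Hz
fd = 2*f*v/c = 2*2.454e+10*6968.8996/3.0e+08
fd = 1.140112e+06 Hz

1.1401e+06 Hz


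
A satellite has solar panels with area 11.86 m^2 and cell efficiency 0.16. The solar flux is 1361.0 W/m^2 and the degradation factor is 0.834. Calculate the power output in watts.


P = area * eta * S * degradation
P = 11.86 * 0.16 * 1361.0 * 0.834
P = 2153.9164 W

2153.9164 W


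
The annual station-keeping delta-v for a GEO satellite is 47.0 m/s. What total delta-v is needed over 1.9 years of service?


dV = rate * years = 47.0 * 1.9
dV = 89.3000 m/s

89.3000 m/s


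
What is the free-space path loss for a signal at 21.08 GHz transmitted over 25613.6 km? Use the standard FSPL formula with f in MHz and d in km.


f = 21.08 GHz = 21080.0000 MHz
d = 25613.6 km
FSPL = 32.44 + 20*log10(21080.0000) + 20*log10(25613.6)
FSPL = 32.44 + 86.4774 + 88.1694
FSPL = 207.0868 dB

207.0868 dB


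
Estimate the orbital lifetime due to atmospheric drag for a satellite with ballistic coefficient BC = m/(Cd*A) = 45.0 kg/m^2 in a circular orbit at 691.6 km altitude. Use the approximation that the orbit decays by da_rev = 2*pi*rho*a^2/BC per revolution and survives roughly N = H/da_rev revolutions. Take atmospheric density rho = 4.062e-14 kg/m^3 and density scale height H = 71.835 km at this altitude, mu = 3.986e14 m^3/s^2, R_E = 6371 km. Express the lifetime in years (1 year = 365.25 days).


a = R_E + alt = 7062.6000 km = 7.0626e+06 m
da_rev = 2*pi*rho*a^2/BC = 2*pi*4.062e-14*(7.0626e+06)^2/45.0 = 0.28290231 m per revolution
N = H/da_rev = 71835.0000 m / 0.28290231 m = 253921.5744 revolutions
P = 2*pi*sqrt(a^3/mu) = 5906.8798 s
lifetime = N*P = 253921.5744 * 5906.8798 = 1.4998842e+09 s = 17359.7712 days
years = 17359.7712 / 365.25 = 47.5285 years

47.5285 years


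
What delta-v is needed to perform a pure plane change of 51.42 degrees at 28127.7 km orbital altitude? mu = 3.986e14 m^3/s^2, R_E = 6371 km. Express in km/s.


r = 34498.7000 km = 3.44987e+07 m
V = sqrt(mu/r) = 3399.1261 m/s
di = 51.42 deg = 0.8974483 rad
dV = 2*V*sin(di/2) = 2*3399.1261*sin(0.4487242)
dV = 2949.1930 m/s = 2.9492 km/s

2.9492 km/s


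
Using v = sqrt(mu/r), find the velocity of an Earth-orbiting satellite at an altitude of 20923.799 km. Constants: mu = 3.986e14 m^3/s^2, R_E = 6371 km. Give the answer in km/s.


r = R_E + alt = 6371.0 + 20923.799 = 27294.7990 km = 2.7294799e+07 m
v = sqrt(mu/r) = sqrt(3.986e14 / 2.7294799e+07) = 3821.4545 m/s = 3.8215 km/s

3.8215 km/s


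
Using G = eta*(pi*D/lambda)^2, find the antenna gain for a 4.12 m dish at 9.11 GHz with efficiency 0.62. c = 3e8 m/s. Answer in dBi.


lambda = c/f = 3e8 / 9.11e+09 = 0.03293085 m
G = eta*(pi*D/lambda)^2 = 0.62*(pi*4.12/0.03293085)^2
G = 95781.1642 (linear)
G = 10*log10(95781.1642) = 49.8128 dBi

49.8128 dBi


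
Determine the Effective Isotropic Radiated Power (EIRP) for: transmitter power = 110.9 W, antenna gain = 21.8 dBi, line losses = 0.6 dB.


Pt = 110.9 W = 20.4493 dBW
EIRP = Pt_dBW + Gt - losses = 20.4493 + 21.8 - 0.6 = 41.6493 dBW

41.6493 dBW


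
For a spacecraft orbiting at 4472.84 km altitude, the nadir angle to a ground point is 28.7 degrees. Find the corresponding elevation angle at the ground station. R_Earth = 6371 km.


r = R_E + alt = 10843.8400 km
Law of sines in the satellite / Earth-center / ground-point triangle:
  sin(nadir)/R_E = sin(90 + el)/r  =>  cos(el) = (r/R_E)*sin(nadir)
cos(el) = (10843.8400 / 6371.0000) * sin(28.7 deg) = 0.8173704
el = arccos(0.8173704) = 35.1776 deg
(Earth-central angle = 90 - nadir - el = 26.1224 deg)

35.1776 degrees


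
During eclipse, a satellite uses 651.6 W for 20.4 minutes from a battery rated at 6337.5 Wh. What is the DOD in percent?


E_used = P * t / 60 = 651.6 * 20.4 / 60 = 221.5440 Wh
DOD = E_used / E_total * 100 = 221.5440 / 6337.5 * 100
DOD = 3.4958 %

3.4958 %


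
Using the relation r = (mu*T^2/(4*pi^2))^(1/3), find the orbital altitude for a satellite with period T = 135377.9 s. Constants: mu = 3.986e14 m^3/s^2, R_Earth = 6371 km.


T = 135377.9 s
r = (mu*T^2/(4*pi^2))^(1/3) = (3.986e14 * 135377.9^2 / (4*pi^2))^(1/3)
r = 5.6984626e+07 m = 56984.6259 km
alt = r - R_E = 56984.6259 - 6371 = 50613.6259 km

50613.6259 km


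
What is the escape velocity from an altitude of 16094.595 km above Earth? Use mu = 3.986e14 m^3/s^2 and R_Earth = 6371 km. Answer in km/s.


r = 6371.0 + 16094.595 = 22465.5950 km = 2.2465595e+07 m
v_esc = sqrt(2*mu/r) = sqrt(2*3.986e14 / 2.2465595e+07)
v_esc = 5956.9600 m/s = 5.9570 km/s

5.9570 km/s


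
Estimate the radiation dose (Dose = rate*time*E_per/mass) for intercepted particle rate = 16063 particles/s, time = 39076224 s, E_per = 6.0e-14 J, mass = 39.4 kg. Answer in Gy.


Total energy deposited = rate * time * E_per
  = 16063 * 39076224 * 6.0e-14 = 0.03766088 J
Dose = E_total / mass = 0.03766088 / 39.4
Dose = 9.5585998e-04 Gy

9.5586e-04 Gy


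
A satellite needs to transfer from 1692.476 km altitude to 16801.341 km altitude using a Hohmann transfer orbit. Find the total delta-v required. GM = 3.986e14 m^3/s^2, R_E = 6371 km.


r1 = 8063.4760 km = 8.063476e+06 m
r2 = 23172.3410 km = 2.3172341e+07 m
dv1 = sqrt(mu/r1)*(sqrt(2*r2/(r1+r2)) - 1) = 1533.2413 m/s
dv2 = sqrt(mu/r2)*(1 - sqrt(2*r1/(r1+r2))) = 1167.3566 m/s
total dv = |dv1| + |dv2| = 1533.2413 + 1167.3566 = 2700.5979 m/s = 2.7006 km/s

2.7006 km/s


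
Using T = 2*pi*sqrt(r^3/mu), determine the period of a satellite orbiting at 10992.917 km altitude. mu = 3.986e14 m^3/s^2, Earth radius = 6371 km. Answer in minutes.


r = 17363.9170 km = 1.7363917e+07 m
T = 2*pi*sqrt(r^3/mu) = 2*pi*sqrt(5.2353184e+21 / 3.986e14)
T = 22771.0351 s = 379.5173 min

379.5173 minutes


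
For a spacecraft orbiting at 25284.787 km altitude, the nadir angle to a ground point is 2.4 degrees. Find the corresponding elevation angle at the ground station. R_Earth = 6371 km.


r = R_E + alt = 31655.7870 km
Law of sines in the satellite / Earth-center / ground-point triangle:
  sin(nadir)/R_E = sin(90 + el)/r  =>  cos(el) = (r/R_E)*sin(nadir)
cos(el) = (31655.7870 / 6371.0000) * sin(2.4 deg) = 0.2080689
el = arccos(0.2080689) = 77.9908 deg
(Earth-central angle = 90 - nadir - el = 9.6092 deg)

77.9908 degrees


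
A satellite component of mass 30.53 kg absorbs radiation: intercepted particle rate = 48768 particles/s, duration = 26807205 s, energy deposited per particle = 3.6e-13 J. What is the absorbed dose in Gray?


Total energy deposited = rate * time * E_per
  = 48768 * 26807205 * 3.6e-13 = 0.4706402 J
Dose = E_total / mass = 0.4706402 / 30.53
Dose = 0.01541566 Gy

0.0154 Gy


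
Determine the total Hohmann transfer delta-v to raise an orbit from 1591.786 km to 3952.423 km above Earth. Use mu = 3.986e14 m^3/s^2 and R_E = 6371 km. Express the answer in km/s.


r1 = 7962.7860 km = 7.962786e+06 m
r2 = 10323.4230 km = 1.0323423e+07 m
dv1 = sqrt(mu/r1)*(sqrt(2*r2/(r1+r2)) - 1) = 442.8219 m/s
dv2 = sqrt(mu/r2)*(1 - sqrt(2*r1/(r1+r2))) = 414.9352 m/s
total dv = |dv1| + |dv2| = 442.8219 + 414.9352 = 857.7571 m/s = 0.8577571 km/s

0.8578 km/s


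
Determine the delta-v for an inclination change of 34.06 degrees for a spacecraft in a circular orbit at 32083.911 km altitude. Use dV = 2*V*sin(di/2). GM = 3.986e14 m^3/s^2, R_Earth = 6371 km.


r = 38454.9110 km = 3.8454911e+07 m
V = sqrt(mu/r) = 3219.5320 m/s
di = 34.06 deg = 0.5944591 rad
dV = 2*V*sin(di/2) = 2*3219.5320*sin(0.2972296)
dV = 1885.8240 m/s = 1.8858 km/s

1.8858 km/s
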